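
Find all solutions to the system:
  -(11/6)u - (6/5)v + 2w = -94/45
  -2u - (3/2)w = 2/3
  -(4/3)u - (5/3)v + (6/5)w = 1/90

Row-reduce the augmented matrix:
R1 ← R1 / (-11/6).
R2 ← R2 + 2·R1.
R3 ← R3 + 4/3·R1.
R2 ← R2 / (72/55).
R1 ← R1 − 36/55·R2.
R3 ← R3 + 131/165·R2.
R3 ← R3 / (-199/80).
R1 ← R1 − 3/4·R3.
R2 ← R2 + 45/16·R3.
Reading off the reduced rows gives u = 2/3, v = -3/2, w = -4/3.

u = 2/3, v = -3/2, w = -4/3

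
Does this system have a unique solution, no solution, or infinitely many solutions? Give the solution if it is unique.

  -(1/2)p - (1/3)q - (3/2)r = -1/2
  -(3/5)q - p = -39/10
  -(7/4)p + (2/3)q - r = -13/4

Row-reduce the augmented matrix:
R1 ← R1 / (-1/2).
R2 ← R2 + 1·R1.
R3 ← R3 + 7/4·R1.
R2 ← R2 / (1/15).
R1 ← R1 − 2/3·R2.
R3 ← R3 − 11/6·R2.
R3 ← R3 / (-313/4).
R1 ← R1 + 27·R3.
R2 ← R2 − 45·R3.
Reading off the reduced rows gives p = 3, q = 3/2, r = -1.

p = 3, q = 3/2, r = -1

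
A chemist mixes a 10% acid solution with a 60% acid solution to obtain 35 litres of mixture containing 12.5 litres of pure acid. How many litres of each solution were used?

Let a = litres of solution A, b = litres of solution B.
  a + b = 35
  (1/10)a + (3/5)b = 25/2
From equation 1: a = 35 − b.
Substitute into equation 2 and solve: b = 18.
Then a = 17.

litres of solution A: 17, litres of solution B: 18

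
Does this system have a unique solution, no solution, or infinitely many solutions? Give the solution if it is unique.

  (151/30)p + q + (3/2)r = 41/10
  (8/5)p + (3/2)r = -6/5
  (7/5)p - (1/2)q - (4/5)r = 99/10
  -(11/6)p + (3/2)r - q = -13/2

Row-reduce the augmented matrix:
R1 ← R1 / (151/30).
R2 ← R2 − 8/5·R1.
R3 ← R3 − 7/5·R1.
R4 ← R4 + 11/6·R1.
R2 ← R2 / (-48/151).
R1 ← R1 − 30/151·R2.
R3 ← R3 + 235/302·R2.
R4 ← R4 + 96/151·R2.
R3 ← R3 / (-1191/320).
R1 ← R1 − 15/16·R3.
R2 ← R2 + 103/32·R3.
R4 reduces to 0 = 0, so the extra equation is consistent.
Reading off the reduced rows gives p = 3, q = -5, r = -4.

p = 3, q = -5, r = -4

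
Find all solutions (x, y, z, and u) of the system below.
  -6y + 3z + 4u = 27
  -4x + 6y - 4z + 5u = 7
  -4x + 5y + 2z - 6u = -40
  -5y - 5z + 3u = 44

Row-reduce the augmented matrix:
Swap R1 and R2.
R1 ← R1 / (-4).
R3 ← R3 + 4·R1.
R2 ← R2 / (-6).
R1 ← R1 + 3/2·R2.
R3 ← R3 + 1·R2.
R4 ← R4 + 5·R2.
R3 ← R3 / (11/2).
R1 ← R1 − 1/4·R3.
R2 ← R2 + 1/2·R3.
R4 ← R4 + 15/2·R3.
R4 ← R4 / (-536/33).
R1 ← R1 + 227/132·R4.
R2 ← R2 + 19/11·R4.
R3 ← R3 + 70/33·R4.
Reading off the reduced rows gives x = -1, y = -4, z = -3, u = 3.

x = -1, y = -4, z = -3, u = 3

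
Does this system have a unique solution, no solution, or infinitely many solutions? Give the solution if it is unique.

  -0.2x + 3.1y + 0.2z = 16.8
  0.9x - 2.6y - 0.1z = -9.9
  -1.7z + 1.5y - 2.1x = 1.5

x = 6, y = 6, z = -3

Row-reduce the augmented matrix:
R1 ← R1 / (-1/5).
R2 ← R2 − 9/10·R1.
R3 ← R3 + 21/10·R1.
R2 ← R2 / (227/20).
R1 ← R1 + 31/2·R2.
R3 ← R3 + 621/20·R2.
R3 ← R3 / (-1829/1135).
R1 ← R1 − 21/227·R3.
R2 ← R2 − 16/227·R3.
Reading off the reduced rows gives x = 6, y = 6, z = -3.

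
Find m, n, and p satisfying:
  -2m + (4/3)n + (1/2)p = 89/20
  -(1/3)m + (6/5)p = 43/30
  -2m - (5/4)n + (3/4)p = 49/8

m = -5/2, n = -3/5, p = 1/2

Row-reduce the augmented matrix:
R1 ← R1 / (-2).
R2 ← R2 + 1/3·R1.
R3 ← R3 + 2·R1.
R2 ← R2 / (-2/9).
R1 ← R1 + 2/3·R2.
R3 ← R3 + 31/12·R2.
R3 ← R3 / (-2037/160).
R1 ← R1 + 18/5·R3.
R2 ← R2 + 201/40·R3.
Reading off the reduced rows gives m = -5/2, n = -3/5, p = 1/2.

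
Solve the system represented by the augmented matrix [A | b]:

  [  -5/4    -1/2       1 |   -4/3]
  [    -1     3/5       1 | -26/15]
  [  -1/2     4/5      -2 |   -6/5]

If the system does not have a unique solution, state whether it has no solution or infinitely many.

Row-reduce the augmented matrix:
R1 ← R1 / (-5/4).
R2 ← R2 + 1·R1.
R3 ← R3 + 1/2·R1.
R1 ← R1 − 2/5·R2.
R3 ← R3 − 1·R2.
R3 ← R3 / (-13/5).
R1 ← R1 + 22/25·R3.
R2 ← R2 − 1/5·R3.
Reading off the reduced rows gives x_1 = 4/3, x_2 = -2/3, x_3 = 0.

x_1 = 4/3, x_2 = -2/3, x_3 = 0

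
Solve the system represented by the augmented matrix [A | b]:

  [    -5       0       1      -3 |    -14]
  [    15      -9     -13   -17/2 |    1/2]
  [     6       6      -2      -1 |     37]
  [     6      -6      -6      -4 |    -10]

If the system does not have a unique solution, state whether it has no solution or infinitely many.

Row-reduce:
R1 ← R1 / (-5).
R2 ← R2 − 15·R1.
R3 ← R3 − 6·R1.
R4 ← R4 − 6·R1.
R2 ← R2 / (-9).
R3 ← R3 − 6·R2.
R4 ← R4 + 6·R2.
R3 ← R3 / (-112/15).
R1 ← R1 + 1/5·R3.
R2 ← R2 − 10/9·R3.
R4 ← R4 − 28/15·R3.
Row 4 reduces to 0 = -1, a contradiction. The system is inconsistent.

no solution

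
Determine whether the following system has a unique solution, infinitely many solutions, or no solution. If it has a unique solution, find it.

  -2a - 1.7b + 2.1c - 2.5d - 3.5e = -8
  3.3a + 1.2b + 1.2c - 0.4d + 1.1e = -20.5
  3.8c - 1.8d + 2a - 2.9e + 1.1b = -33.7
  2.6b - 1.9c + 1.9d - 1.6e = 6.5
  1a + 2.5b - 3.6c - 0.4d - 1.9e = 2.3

a = -4, b = -2, c = -4, d = 3, e = 1

Row-reduce the augmented matrix:
R1 ← R1 / (-2).
R2 ← R2 − 33/10·R1.
R3 ← R3 − 2·R1.
R5 ← R5 − 1·R1.
R2 ← R2 / (-321/200).
R1 ← R1 − 17/20·R2.
R3 ← R3 + 3/5·R2.
R4 ← R4 − 13/5·R2.
R5 ← R5 − 33/20·R2.
R3 ← R3 / (4447/1070).
R1 ← R1 − 152/107·R3.
R2 ← R2 + 311/107·R3.
R4 ← R4 − 6053/1070·R3.
R5 ← R5 − 2403/1070·R3.
R4 ← R4 / (-125392/66705).
R1 ← R1 + 3400/13341·R4.
R2 ← R2 − 13276/13341·R4.
R3 ← R3 + 2791/4447·R4.
R5 ← R5 + 108782/22235·R4.
R5 ← R5 / (227453/156740).
R1 ← R1 − 576/461·R5.
R2 ← R2 + 28913/15674·R5.
R3 ← R3 + 10719/62696·R5.
R4 ← R4 − 94745/62696·R5.
Reading off the reduced rows gives a = -4, b = -2, c = -4, d = 3, e = 1.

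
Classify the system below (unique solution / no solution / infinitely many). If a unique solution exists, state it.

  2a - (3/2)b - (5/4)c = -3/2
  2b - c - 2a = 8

infinitely many solutions

Row-reduce:
R1 ← R1 / (2).
R2 ← R2 + 2·R1.
R2 ← R2 / (1/2).
R1 ← R1 + 3/4·R2.
Rank is 2 with 3 unknowns, leaving c free.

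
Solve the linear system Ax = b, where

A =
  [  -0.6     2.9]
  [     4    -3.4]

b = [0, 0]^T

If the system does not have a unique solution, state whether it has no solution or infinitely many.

x_1 = 0, x_2 = 0

Row-reduce the augmented matrix:
R1 ← R1 / (-3/5).
R2 ← R2 − 4·R1.
R2 ← R2 / (239/15).
R1 ← R1 + 29/6·R2.
Reading off the reduced rows gives x_1 = 0, x_2 = 0.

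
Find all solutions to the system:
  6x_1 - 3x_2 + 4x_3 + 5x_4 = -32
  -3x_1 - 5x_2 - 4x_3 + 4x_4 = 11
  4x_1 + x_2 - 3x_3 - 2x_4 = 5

Row-reduce:
R1 ← R1 / (6).
R2 ← R2 + 3·R1.
R3 ← R3 − 4·R1.
R2 ← R2 / (-13/2).
R1 ← R1 + 1/2·R2.
R3 ← R3 − 3·R2.
R3 ← R3 / (-257/39).
R1 ← R1 − 32/39·R3.
R2 ← R2 − 4/13·R3.
Rank is 3 with 4 unknowns, leaving x_4 free.

infinitely many solutions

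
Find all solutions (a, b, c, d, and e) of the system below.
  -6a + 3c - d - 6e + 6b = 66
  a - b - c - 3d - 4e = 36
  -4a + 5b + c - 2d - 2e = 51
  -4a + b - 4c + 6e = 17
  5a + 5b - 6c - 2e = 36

a = -5, b = 3, c = -6, d = -6, e = -5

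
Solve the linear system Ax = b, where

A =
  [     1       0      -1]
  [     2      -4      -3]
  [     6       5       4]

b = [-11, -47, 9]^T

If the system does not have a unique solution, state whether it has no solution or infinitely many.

Row-reduce the augmented matrix:
R2 ← R2 − 2·R1.
R3 ← R3 − 6·R1.
R2 ← R2 / (-4).
R3 ← R3 − 5·R2.
R3 ← R3 / (35/4).
R1 ← R1 + 1·R3.
R2 ← R2 − 1/4·R3.
Reading off the reduced rows gives x_1 = -6, x_2 = 5, x_3 = 5.

x_1 = -6, x_2 = 5, x_3 = 5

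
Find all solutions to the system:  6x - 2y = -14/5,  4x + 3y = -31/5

x = -4/5, y = -1

Row-reduce the augmented matrix:
R1 ← R1 / (6).
R2 ← R2 − 4·R1.
R2 ← R2 / (13/3).
R1 ← R1 + 1/3·R2.
Reading off the reduced rows gives x = -4/5, y = -1.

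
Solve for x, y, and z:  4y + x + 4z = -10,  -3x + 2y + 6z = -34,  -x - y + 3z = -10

x = 6, y = -2, z = -2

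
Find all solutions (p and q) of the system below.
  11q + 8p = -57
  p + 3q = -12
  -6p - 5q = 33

p = -3, q = -3

Row-reduce the augmented matrix:
R1 ← R1 / (8).
R2 ← R2 − 1·R1.
R3 ← R3 + 6·R1.
R2 ← R2 / (13/8).
R1 ← R1 − 11/8·R2.
R3 ← R3 − 13/4·R2.
R3 reduces to 0 = 0, so the extra equation is consistent.
Reading off the reduced rows gives p = -3, q = -3.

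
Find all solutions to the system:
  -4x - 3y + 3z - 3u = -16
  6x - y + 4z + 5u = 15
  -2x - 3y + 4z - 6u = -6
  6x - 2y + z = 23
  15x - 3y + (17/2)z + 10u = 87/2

no solution

Row-reduce:
R1 ← R1 / (-4).
R2 ← R2 − 6·R1.
R3 ← R3 + 2·R1.
R4 ← R4 − 6·R1.
R5 ← R5 − 15·R1.
R2 ← R2 / (-11/2).
R1 ← R1 − 3/4·R2.
R3 ← R3 + 3/2·R2.
R4 ← R4 + 13/2·R2.
R5 ← R5 + 57/4·R2.
R3 ← R3 / (2/11).
R1 ← R1 − 9/22·R3.
R2 ← R2 + 17/11·R3.
R4 ← R4 + 50/11·R3.
R5 ← R5 + 25/11·R3.
R4 ← R4 / (-121).
R1 ← R1 − 45/4·R4.
R2 ← R2 + 79/2·R4.
R3 ← R3 + 51/2·R4.
R5 ← R5 + 121/2·R4.
Row 5 reduces to 0 = 2, a contradiction. The system is inconsistent.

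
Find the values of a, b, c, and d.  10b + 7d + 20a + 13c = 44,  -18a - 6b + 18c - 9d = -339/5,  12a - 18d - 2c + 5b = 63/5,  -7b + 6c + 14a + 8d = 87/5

a = 9/5, b = 7/5, c = -1, d = 1

Row-reduce the augmented matrix:
R1 ← R1 / (20).
R2 ← R2 + 18·R1.
R3 ← R3 − 12·R1.
R4 ← R4 − 14·R1.
R2 ← R2 / (3).
R1 ← R1 − 1/2·R2.
R3 ← R3 + 1·R2.
R4 ← R4 + 14·R2.
R3 ← R3 / (1/10).
R1 ← R1 + 43/10·R3.
R2 ← R2 − 99/10·R3.
R4 ← R4 − 271/2·R3.
R4 ← R4 / (31291).
R1 ← R1 + 1985/2·R4.
R2 ← R2 − 2286·R4.
R3 ← R3 + 231·R4.
Reading off the reduced rows gives a = 9/5, b = 7/5, c = -1, d = 1.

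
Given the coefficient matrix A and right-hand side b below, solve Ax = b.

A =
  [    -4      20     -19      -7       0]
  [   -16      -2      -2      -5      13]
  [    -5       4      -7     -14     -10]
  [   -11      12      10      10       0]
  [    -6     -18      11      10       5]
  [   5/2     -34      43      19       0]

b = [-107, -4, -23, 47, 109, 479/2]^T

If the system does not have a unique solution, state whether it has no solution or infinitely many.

Row-reduce:
R1 ← R1 / (-4).
R2 ← R2 + 16·R1.
R3 ← R3 + 5·R1.
R4 ← R4 + 11·R1.
R5 ← R5 + 6·R1.
R6 ← R6 − 5/2·R1.
R2 ← R2 / (-82).
R1 ← R1 + 5·R2.
R3 ← R3 + 21·R2.
R4 ← R4 + 43·R2.
R5 ← R5 + 48·R2.
R6 ← R6 + 43/2·R2.
R3 ← R3 / (-361/164).
R1 ← R1 − 39/164·R3.
R2 ← R2 + 37/41·R3.
R4 ← R4 − 3845/164·R3.
R5 ← R5 + 313/82·R3.
R6 ← R6 − 3845/328·R3.
R4 ← R4 / (-36629/361).
R1 ← R1 + 309/361·R4.
R2 ← R2 − 3095/722·R4.
R3 ← R3 − 1827/361·R4.
R5 ← R5 − 9514/361·R4.
R6 ← R6 + 36629/722·R4.
R5 ← R5 / (-664510/36629).
R1 ← R1 + 35806/36629·R5.
R2 ← R2 + 71781/73258·R5.
R3 ← R3 + 50030/36629·R5.
R4 ← R4 − 53712/36629·R5.
Row 6 reduces to 0 = 2, a contradiction. The system is inconsistent.

no solution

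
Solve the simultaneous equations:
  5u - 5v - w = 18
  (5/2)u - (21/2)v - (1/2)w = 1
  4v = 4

infinitely many solutions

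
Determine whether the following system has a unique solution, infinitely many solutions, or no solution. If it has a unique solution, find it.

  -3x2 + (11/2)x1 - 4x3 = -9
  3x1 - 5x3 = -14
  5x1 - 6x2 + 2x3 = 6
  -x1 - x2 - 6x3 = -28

no solution

Row-reduce:
R1 ← R1 / (11/2).
R2 ← R2 − 3·R1.
R3 ← R3 − 5·R1.
R4 ← R4 + 1·R1.
R2 ← R2 / (18/11).
R1 ← R1 + 6/11·R2.
R3 ← R3 + 36/11·R2.
R4 ← R4 + 17/11·R2.
Swap R3 and R4.
R3 ← R3 / (-169/18).
R1 ← R1 + 5/3·R3.
R2 ← R2 + 31/18·R3.
Row 4 reduces to 0 = -4, a contradiction. The system is inconsistent.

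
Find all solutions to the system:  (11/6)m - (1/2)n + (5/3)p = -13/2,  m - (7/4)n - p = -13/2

Row-reduce:
R1 ← R1 / (11/6).
R2 ← R2 − 1·R1.
R2 ← R2 / (-65/44).
R1 ← R1 + 3/11·R2.
Rank is 2 with 3 unknowns, leaving p free.

infinitely many solutions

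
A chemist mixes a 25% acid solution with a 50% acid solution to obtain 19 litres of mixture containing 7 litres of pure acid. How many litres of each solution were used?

litres of solution A: 10, litres of solution B: 9

Let a = litres of solution A, b = litres of solution B.
  a + b = 19
  (1/4)a + (1/2)b = 7
From equation 1: a = 19 − b.
Substitute into equation 2 and solve: b = 9.
Then a = 10.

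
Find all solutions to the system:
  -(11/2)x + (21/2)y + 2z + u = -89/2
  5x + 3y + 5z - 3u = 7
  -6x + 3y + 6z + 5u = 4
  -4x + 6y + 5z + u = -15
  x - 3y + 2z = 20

Row-reduce:
R1 ← R1 / (-11/2).
R2 ← R2 − 5·R1.
R3 ← R3 + 6·R1.
R4 ← R4 + 4·R1.
R5 ← R5 − 1·R1.
R2 ← R2 / (138/11).
R1 ← R1 + 21/11·R2.
R3 ← R3 + 93/11·R2.
R4 ← R4 + 18/11·R2.
R5 ← R5 + 12/11·R2.
R3 ← R3 / (387/46).
R1 ← R1 − 31/46·R3.
R2 ← R2 − 25/46·R3.
R4 ← R4 − 102/23·R3.
R5 ← R5 − 68/23·R3.
R4 ← R4 / (-170/129).
R1 ← R1 + 271/387·R4.
R2 ← R2 + 127/387·R4.
R3 ← R3 − 115/387·R4.
R5 ← R5 + 340/387·R4.
Row 5 reduces to 0 = 1/3, a contradiction. The system is inconsistent.

no solution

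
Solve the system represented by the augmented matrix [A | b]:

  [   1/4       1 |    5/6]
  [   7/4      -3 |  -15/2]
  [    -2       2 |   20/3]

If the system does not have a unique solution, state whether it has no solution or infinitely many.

x_1 = -2, x_2 = 4/3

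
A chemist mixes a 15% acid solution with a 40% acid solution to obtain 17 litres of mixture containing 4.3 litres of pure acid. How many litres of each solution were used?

litres of solution A: 10, litres of solution B: 7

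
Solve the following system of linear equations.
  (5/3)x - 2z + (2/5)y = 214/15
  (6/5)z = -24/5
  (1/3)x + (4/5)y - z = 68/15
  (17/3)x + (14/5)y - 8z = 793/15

Row-reduce:
R1 ← R1 / (5/3).
R3 ← R3 − 1/3·R1.
R4 ← R4 − 17/3·R1.
Swap R2 and R3.
R2 ← R2 / (18/25).
R1 ← R1 − 6/25·R2.
R4 ← R4 − 36/25·R2.
R3 ← R3 / (6/5).
R1 ← R1 + 1·R3.
R2 ← R2 + 5/6·R3.
Row 4 reduces to 0 = 1, a contradiction. The system is inconsistent.

no solution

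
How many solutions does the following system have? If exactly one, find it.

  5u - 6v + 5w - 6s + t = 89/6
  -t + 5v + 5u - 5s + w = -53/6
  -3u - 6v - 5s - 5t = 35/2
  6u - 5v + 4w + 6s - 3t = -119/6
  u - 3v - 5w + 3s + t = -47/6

Row-reduce the augmented matrix:
R1 ← R1 / (5).
R2 ← R2 − 5·R1.
R3 ← R3 + 3·R1.
R4 ← R4 − 6·R1.
R5 ← R5 − 1·R1.
R2 ← R2 / (11).
R1 ← R1 + 6/5·R2.
R3 ← R3 + 48/5·R2.
R4 ← R4 − 11/5·R2.
R5 ← R5 + 9/5·R2.
R3 ← R3 / (-27/55).
R1 ← R1 − 31/55·R3.
R2 ← R2 + 4/11·R3.
R4 ← R4 + 6/5·R3.
R5 ← R5 + 366/55·R3.
R4 ← R4 / (287/9).
R1 ← R1 + 269/27·R4.
R2 ← R2 − 157/27·R4.
R3 ← R3 − 425/27·R4.
R5 ← R5 − 982/9·R4.
R5 ← R5 / (13024/287).
R1 ← R1 + 1024/287·R5.
R2 ← R2 − 667/287·R5.
R3 ← R3 − 2003/287·R5.
R4 ← R4 − 101/287·R5.
Reading off the reduced rows gives u = -7/3, v = -4/3, w = 1, s = -2, t = 3/2.

u = -7/3, v = -4/3, w = 1, s = -2, t = 3/2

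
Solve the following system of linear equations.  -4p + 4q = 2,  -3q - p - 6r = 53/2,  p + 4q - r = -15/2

p = -5/2, q = -2, r = -3

Row-reduce the augmented matrix:
R1 ← R1 / (-4).
R2 ← R2 + 1·R1.
R3 ← R3 − 1·R1.
R2 ← R2 / (-4).
R1 ← R1 + 1·R2.
R3 ← R3 − 5·R2.
R3 ← R3 / (-17/2).
R1 ← R1 − 3/2·R3.
R2 ← R2 − 3/2·R3.
Reading off the reduced rows gives p = -5/2, q = -2, r = -3.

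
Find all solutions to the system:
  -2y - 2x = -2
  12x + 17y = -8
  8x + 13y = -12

x = 5, y = -4

Row-reduce the augmented matrix:
R1 ← R1 / (-2).
R2 ← R2 − 12·R1.
R3 ← R3 − 8·R1.
R2 ← R2 / (5).
R1 ← R1 − 1·R2.
R3 ← R3 − 5·R2.
R3 reduces to 0 = 0, so the extra equation is consistent.
Reading off the reduced rows gives x = 5, y = -4.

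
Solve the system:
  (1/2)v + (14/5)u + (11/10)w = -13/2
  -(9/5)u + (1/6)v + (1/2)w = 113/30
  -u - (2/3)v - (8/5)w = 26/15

Row-reduce:
R1 ← R1 / (14/5).
R2 ← R2 + 9/5·R1.
R3 ← R3 + 1·R1.
R2 ← R2 / (41/84).
R1 ← R1 − 5/28·R2.
R3 ← R3 + 41/84·R2.
Row 3 reduces to 0 = -1, a contradiction. The system is inconsistent.

no solution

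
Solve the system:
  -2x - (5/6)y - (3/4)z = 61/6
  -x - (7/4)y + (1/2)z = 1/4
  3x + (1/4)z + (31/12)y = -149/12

no solution

Row-reduce:
R1 ← R1 / (-2).
R2 ← R2 + 1·R1.
R3 ← R3 − 3·R1.
R2 ← R2 / (-4/3).
R1 ← R1 − 5/12·R2.
R3 ← R3 − 4/3·R2.
Row 3 reduces to 0 = -2, a contradiction. The system is inconsistent.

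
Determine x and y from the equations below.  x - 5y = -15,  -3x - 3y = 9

x = -5, y = 2

Row-reduce the augmented matrix:
R2 ← R2 + 3·R1.
R2 ← R2 / (-18).
R1 ← R1 + 5·R2.
Reading off the reduced rows gives x = -5, y = 2.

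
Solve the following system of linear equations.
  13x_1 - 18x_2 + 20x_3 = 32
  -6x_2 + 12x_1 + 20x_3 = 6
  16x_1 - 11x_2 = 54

x_1 = 2, x_2 = -2, x_3 = -3/2

Row-reduce the augmented matrix:
R1 ← R1 / (13).
R2 ← R2 − 12·R1.
R3 ← R3 − 16·R1.
R2 ← R2 / (138/13).
R1 ← R1 + 18/13·R2.
R3 ← R3 − 145/13·R2.
R3 ← R3 / (-1810/69).
R1 ← R1 − 40/23·R3.
R2 ← R2 − 10/69·R3.
Reading off the reduced rows gives x_1 = 2, x_2 = -2, x_3 = -3/2.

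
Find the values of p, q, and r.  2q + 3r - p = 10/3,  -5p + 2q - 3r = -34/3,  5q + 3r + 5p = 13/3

p = 2/3, q = -1, r = 2

Row-reduce the augmented matrix:
R1 ← R1 / (-1).
R2 ← R2 + 5·R1.
R3 ← R3 − 5·R1.
R2 ← R2 / (-8).
R1 ← R1 + 2·R2.
R3 ← R3 − 15·R2.
R3 ← R3 / (-63/4).
R1 ← R1 − 3/2·R3.
R2 ← R2 − 9/4·R3.
Reading off the reduced rows gives p = 2/3, q = -1, r = 2.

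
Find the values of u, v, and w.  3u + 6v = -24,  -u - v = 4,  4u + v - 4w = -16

Row-reduce the augmented matrix:
R1 ← R1 / (3).
R2 ← R2 + 1·R1.
R3 ← R3 − 4·R1.
R1 ← R1 − 2·R2.
R3 ← R3 + 7·R2.
R3 ← R3 / (-4).
Reading off the reduced rows gives u = 0, v = -4, w = 3.

u = 0, v = -4, w = 3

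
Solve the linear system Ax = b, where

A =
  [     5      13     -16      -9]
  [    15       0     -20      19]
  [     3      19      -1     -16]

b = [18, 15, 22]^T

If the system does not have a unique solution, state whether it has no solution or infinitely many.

infinitely many solutions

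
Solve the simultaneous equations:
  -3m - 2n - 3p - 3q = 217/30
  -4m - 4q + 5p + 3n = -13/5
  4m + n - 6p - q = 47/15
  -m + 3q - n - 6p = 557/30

Row-reduce the augmented matrix:
R1 ← R1 / (-3).
R2 ← R2 + 4·R1.
R3 ← R3 − 4·R1.
R4 ← R4 + 1·R1.
R2 ← R2 / (17/3).
R1 ← R1 − 2/3·R2.
R3 ← R3 + 5/3·R2.
R4 ← R4 + 1/3·R2.
R3 ← R3 / (-125/17).
R1 ← R1 + 1/17·R3.
R2 ← R2 − 27/17·R3.
R4 ← R4 + 76/17·R3.
R4 ← R4 / (176/25).
R1 ← R1 − 26/25·R4.
R2 ← R2 + 27/25·R4.
R3 ← R3 − 17/25·R4.
Reading off the reduced rows gives m = -5/2, n = 4/3, p = -11/5, q = 7/5.

m = -5/2, n = 4/3, p = -11/5, q = 7/5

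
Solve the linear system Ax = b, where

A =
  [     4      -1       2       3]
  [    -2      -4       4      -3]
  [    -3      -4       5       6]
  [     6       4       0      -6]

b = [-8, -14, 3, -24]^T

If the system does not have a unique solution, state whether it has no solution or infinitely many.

x_1 = -2, x_2 = 0, x_3 = -3, x_4 = 2

Row-reduce the augmented matrix:
R1 ← R1 / (4).
R2 ← R2 + 2·R1.
R3 ← R3 + 3·R1.
R4 ← R4 − 6·R1.
R2 ← R2 / (-9/2).
R1 ← R1 + 1/4·R2.
R3 ← R3 + 19/4·R2.
R4 ← R4 − 11/2·R2.
R3 ← R3 / (11/9).
R1 ← R1 − 2/9·R3.
R2 ← R2 + 10/9·R3.
R4 ← R4 − 28/9·R3.
R4 ← R4 / (-411/11).
R1 ← R1 + 21/22·R4.
R2 ← R2 − 102/11·R4.
R3 ← R3 − 177/22·R4.
Reading off the reduced rows gives x_1 = -2, x_2 = 0, x_3 = -3, x_4 = 2.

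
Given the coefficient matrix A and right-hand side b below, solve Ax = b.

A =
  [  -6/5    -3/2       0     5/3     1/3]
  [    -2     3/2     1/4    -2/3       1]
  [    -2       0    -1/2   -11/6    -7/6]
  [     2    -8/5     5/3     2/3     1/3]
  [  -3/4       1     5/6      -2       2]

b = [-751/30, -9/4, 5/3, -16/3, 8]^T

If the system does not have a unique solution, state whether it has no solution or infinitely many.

Row-reduce the augmented matrix:
R1 ← R1 / (-6/5).
R2 ← R2 + 2·R1.
R3 ← R3 + 2·R1.
R4 ← R4 − 2·R1.
R5 ← R5 + 3/4·R1.
R2 ← R2 / (4).
R1 ← R1 − 5/4·R2.
R3 ← R3 − 5/2·R2.
R4 ← R4 + 41/10·R2.
R5 ← R5 − 31/16·R2.
R3 ← R3 / (-21/32).
R1 ← R1 + 5/64·R3.
R2 ← R2 − 1/16·R3.
R4 ← R4 − 923/480·R3.
R5 ← R5 − 547/768·R3.
R4 ← R4 / (-13777/1890).
R1 ← R1 + 5/252·R4.
R2 ← R2 + 23/21·R4.
R3 ← R3 − 236/63·R4.
R5 ← R5 + 12221/3024·R4.
R5 ← R5 / (210447/110216).
R1 ← R1 + 13745/82662·R5.
R2 ← R2 − 3230/5391·R5.
R3 ← R3 − 30044/41331·R5.
R4 ← R4 − 8535/13777·R5.
Reading off the reduced rows gives x_1 = 6, x_2 = 5, x_3 = -3, x_4 = -6, x_5 = -1.

x_1 = 6, x_2 = 5, x_3 = -3, x_4 = -6, x_5 = -1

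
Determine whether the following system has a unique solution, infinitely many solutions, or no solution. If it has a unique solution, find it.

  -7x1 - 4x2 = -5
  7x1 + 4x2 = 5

infinitely many solutions

Row-reduce:
R1 ← R1 / (-7).
R2 ← R2 − 7·R1.
Rank is 1 with 2 unknowns, leaving x2 free.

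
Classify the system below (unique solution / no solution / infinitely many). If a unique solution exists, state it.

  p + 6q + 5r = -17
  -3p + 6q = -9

infinitely many solutions

Row-reduce:
R2 ← R2 + 3·R1.
R2 ← R2 / (24).
R1 ← R1 − 6·R2.
Rank is 2 with 3 unknowns, leaving r free.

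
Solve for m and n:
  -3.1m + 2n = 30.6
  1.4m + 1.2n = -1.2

Row-reduce the augmented matrix:
R1 ← R1 / (-31/10).
R2 ← R2 − 7/5·R1.
R2 ← R2 / (326/155).
R1 ← R1 + 20/31·R2.
Reading off the reduced rows gives m = -6, n = 6.

m = -6, n = 6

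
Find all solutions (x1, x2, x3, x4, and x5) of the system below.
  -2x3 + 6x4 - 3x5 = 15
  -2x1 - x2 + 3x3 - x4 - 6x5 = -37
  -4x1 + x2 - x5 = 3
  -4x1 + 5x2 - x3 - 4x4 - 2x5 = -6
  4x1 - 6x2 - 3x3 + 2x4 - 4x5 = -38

Row-reduce the augmented matrix:
Swap R1 and R2.
R1 ← R1 / (-2).
R3 ← R3 + 4·R1.
R4 ← R4 + 4·R1.
R5 ← R5 − 4·R1.
Swap R2 and R3.
R2 ← R2 / (3).
R1 ← R1 − 1/2·R2.
R4 ← R4 − 7·R2.
R5 ← R5 + 8·R2.
R3 ← R3 / (-2).
R1 ← R1 + 1/2·R3.
R2 ← R2 + 2·R3.
R4 ← R4 − 7·R3.
R5 ← R5 + 13·R3.
R4 ← R4 / (43/3).
R1 ← R1 + 4/3·R4.
R2 ← R2 + 16/3·R4.
R3 ← R3 + 3·R4.
R5 ← R5 + 101/3·R4.
R5 ← R5 / (-1231/43).
R1 ← R1 + 89/172·R5.
R2 ← R2 + 132/43·R5.
R3 ← R3 + 171/43·R5.
R4 ← R4 + 157/86·R5.
Reading off the reduced rows gives x1 = -1, x2 = 4, x3 = 0, x4 = 5, x5 = 5.

x1 = -1, x2 = 4, x3 = 0, x4 = 5, x5 = 5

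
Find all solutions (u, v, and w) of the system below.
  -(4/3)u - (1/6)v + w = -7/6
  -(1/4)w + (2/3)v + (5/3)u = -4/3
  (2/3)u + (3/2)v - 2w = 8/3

u = -3/4, v = -1, w = -7/3

Row-reduce the augmented matrix:
R1 ← R1 / (-4/3).
R2 ← R2 − 5/3·R1.
R3 ← R3 − 2/3·R1.
R2 ← R2 / (11/24).
R1 ← R1 − 1/8·R2.
R3 ← R3 − 17/12·R2.
R3 ← R3 / (-101/22).
R1 ← R1 + 45/44·R3.
R2 ← R2 − 24/11·R3.
Reading off the reduced rows gives u = -3/4, v = -1, w = -7/3.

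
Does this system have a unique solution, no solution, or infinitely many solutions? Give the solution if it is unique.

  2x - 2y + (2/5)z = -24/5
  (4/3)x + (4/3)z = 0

infinitely many solutions

Row-reduce:
R1 ← R1 / (2).
R2 ← R2 − 4/3·R1.
R2 ← R2 / (4/3).
R1 ← R1 + 1·R2.
Rank is 2 with 3 unknowns, leaving z free.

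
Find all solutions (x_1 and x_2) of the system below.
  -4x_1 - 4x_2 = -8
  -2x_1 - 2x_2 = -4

Row-reduce:
R1 ← R1 / (-4).
R2 ← R2 + 2·R1.
Rank is 1 with 2 unknowns, leaving x_2 free.

infinitely many solutions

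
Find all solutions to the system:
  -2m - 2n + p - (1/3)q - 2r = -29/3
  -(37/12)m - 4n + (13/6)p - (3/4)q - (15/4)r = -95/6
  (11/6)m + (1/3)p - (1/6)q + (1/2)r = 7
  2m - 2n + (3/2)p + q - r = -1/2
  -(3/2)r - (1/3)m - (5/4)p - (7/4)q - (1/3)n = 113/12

Row-reduce:
R1 ← R1 / (-2).
R2 ← R2 + 37/12·R1.
R3 ← R3 − 11/6·R1.
R4 ← R4 − 2·R1.
R5 ← R5 + 1/3·R1.
R2 ← R2 / (-11/12).
R1 ← R1 − 1·R2.
R3 ← R3 + 11/6·R2.
R4 ← R4 + 4·R2.
Swap R3 and R4.
R3 ← R3 / (-5/22).
R1 ← R1 − 2/11·R3.
R2 ← R2 + 15/22·R3.
R5 ← R5 + 17/12·R3.
Swap R4 and R5.
R4 ← R4 / (-2209/180).
R1 ← R1 − 19/15·R4.
R2 ← R2 + 29/6·R4.
R3 ← R3 + 112/15·R4.
Rank is 4 with 5 unknowns, leaving r free.

infinitely many solutions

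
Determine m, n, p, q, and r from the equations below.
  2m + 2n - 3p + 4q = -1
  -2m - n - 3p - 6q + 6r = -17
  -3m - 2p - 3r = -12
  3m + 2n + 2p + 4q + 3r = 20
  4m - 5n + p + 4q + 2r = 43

Row-reduce the augmented matrix:
R1 ← R1 / (2).
R2 ← R2 + 2·R1.
R3 ← R3 + 3·R1.
R4 ← R4 − 3·R1.
R5 ← R5 − 4·R1.
R1 ← R1 − 1·R2.
R3 ← R3 − 3·R2.
R4 ← R4 + 1·R2.
R5 ← R5 + 9·R2.
R3 ← R3 / (23/2).
R1 ← R1 − 9/2·R3.
R2 ← R2 + 6·R3.
R4 ← R4 − 1/2·R3.
R5 ← R5 + 47·R3.
R4 ← R4 / (-104/23).
R1 ← R1 + 16/23·R4.
R2 ← R2 − 98/23·R4.
R3 ← R3 − 24/23·R4.
R5 ← R5 − 622/23·R4.
R5 ← R5 / (383/13).
R1 ← R1 − 9/13·R5.
R2 ← R2 − 57/13·R5.
R3 ← R3 − 6/13·R5.
R4 ← R4 + 57/26·R5.
Reading off the reduced rows gives m = 0, n = -4, p = 3, q = 4, r = 2.

m = 0, n = -4, p = 3, q = 4, r = 2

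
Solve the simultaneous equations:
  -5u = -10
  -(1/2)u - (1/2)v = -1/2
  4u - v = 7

Row-reduce:
R1 ← R1 / (-5).
R2 ← R2 + 1/2·R1.
R3 ← R3 − 4·R1.
R2 ← R2 / (-1/2).
R3 ← R3 + 1·R2.
Row 3 reduces to 0 = -2, a contradiction. The system is inconsistent.

no solution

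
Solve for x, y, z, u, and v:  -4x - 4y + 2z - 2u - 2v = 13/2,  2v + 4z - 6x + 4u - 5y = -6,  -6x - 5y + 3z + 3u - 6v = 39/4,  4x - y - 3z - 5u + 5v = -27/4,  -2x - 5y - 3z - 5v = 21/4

x = 1/2, y = 0, z = 5/4, u = -1, v = -2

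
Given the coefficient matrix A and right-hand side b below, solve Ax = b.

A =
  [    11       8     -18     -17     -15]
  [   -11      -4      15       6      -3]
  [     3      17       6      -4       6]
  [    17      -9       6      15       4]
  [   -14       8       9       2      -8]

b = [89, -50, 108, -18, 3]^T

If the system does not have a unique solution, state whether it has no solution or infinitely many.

x_1 = 3, x_2 = 5, x_3 = 1, x_4 = -2, x_5 = 0

Row-reduce the augmented matrix:
R1 ← R1 / (11).
R2 ← R2 + 11·R1.
R3 ← R3 − 3·R1.
R4 ← R4 − 17·R1.
R5 ← R5 + 14·R1.
R2 ← R2 / (4).
R1 ← R1 − 8/11·R2.
R3 ← R3 − 163/11·R2.
R4 ← R4 + 235/11·R2.
R5 ← R5 − 200/11·R2.
R3 ← R3 / (969/44).
R1 ← R1 + 12/11·R3.
R2 ← R2 + 3/4·R3.
R4 ← R4 − 783/44·R3.
R5 ← R5 + 3/11·R3.
R4 ← R4 / (-16447/323).
R1 ← R1 − 809/323·R4.
R2 ← R2 + 433/323·R4.
R3 ← R3 − 607/323·R4.
R5 ← R5 − 9973/323·R4.
R5 ← R5 / (-390634/16447).
R1 ← R1 + 12025/16447·R5.
R2 ← R2 − 25709/16447·R5.
R3 ← R3 + 22176/16447·R5.
R4 ← R4 − 42310/16447·R5.
Reading off the reduced rows gives x_1 = 3, x_2 = 5, x_3 = 1, x_4 = -2, x_5 = 0.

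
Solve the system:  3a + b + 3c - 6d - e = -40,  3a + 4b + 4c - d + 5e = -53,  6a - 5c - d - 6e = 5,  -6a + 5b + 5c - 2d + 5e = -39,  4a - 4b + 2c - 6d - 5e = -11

Row-reduce the augmented matrix:
R1 ← R1 / (3).
R2 ← R2 − 3·R1.
R3 ← R3 − 6·R1.
R4 ← R4 + 6·R1.
R5 ← R5 − 4·R1.
R2 ← R2 / (3).
R1 ← R1 − 1/3·R2.
R3 ← R3 + 2·R2.
R4 ← R4 − 7·R2.
R5 ← R5 + 16/3·R2.
R3 ← R3 / (-31/3).
R1 ← R1 − 8/9·R3.
R2 ← R2 − 1/3·R3.
R4 ← R4 − 26/3·R3.
R5 ← R5 + 2/9·R3.
R4 ← R4 / (-423/31).
R1 ← R1 + 41/31·R4.
R2 ← R2 − 66/31·R4.
R3 ← R3 + 43/31·R4.
R5 ← R5 − 328/31·R4.
R5 ← R5 / (-647/423).
R1 ← R1 − 28/423·R5.
R2 ← R2 − 40/141·R5.
R3 ← R3 − 473/423·R5.
R4 ← R4 − 341/423·R5.
Reading off the reduced rows gives a = -3, b = -6, c = -6, d = 1, e = 1.

a = -3, b = -6, c = -6, d = 1, e = 1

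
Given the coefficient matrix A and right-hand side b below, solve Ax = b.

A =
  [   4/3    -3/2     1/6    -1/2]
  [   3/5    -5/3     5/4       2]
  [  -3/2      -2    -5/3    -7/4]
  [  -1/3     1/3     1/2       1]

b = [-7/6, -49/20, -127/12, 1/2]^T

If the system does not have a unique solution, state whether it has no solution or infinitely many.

Row-reduce the augmented matrix:
R1 ← R1 / (4/3).
R2 ← R2 − 3/5·R1.
R3 ← R3 + 3/2·R1.
R4 ← R4 + 1/3·R1.
R2 ← R2 / (-119/120).
R1 ← R1 + 9/8·R2.
R3 ← R3 + 59/16·R2.
R4 ← R4 + 1/24·R2.
R3 ← R3 / (-16703/2856).
R1 ← R1 + 575/476·R3.
R2 ← R2 + 141/119·R3.
R4 ← R4 − 703/1428·R3.
R4 ← R4 / (-3661/33406).
R1 ← R1 + 23805/33406·R4.
R2 ← R2 + 1653/16703·R4.
R3 ← R3 − 30234/16703·R4.
Reading off the reduced rows gives x_1 = 3, x_2 = 3, x_3 = -1, x_4 = 1.

x_1 = 3, x_2 = 3, x_3 = -1, x_4 = 1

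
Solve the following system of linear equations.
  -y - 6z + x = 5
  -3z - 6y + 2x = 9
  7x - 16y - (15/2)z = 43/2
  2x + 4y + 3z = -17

no solution

Row-reduce:
R2 ← R2 − 2·R1.
R3 ← R3 − 7·R1.
R4 ← R4 − 2·R1.
R2 ← R2 / (-4).
R1 ← R1 + 1·R2.
R3 ← R3 + 9·R2.
R4 ← R4 − 6·R2.
R3 ← R3 / (57/4).
R1 ← R1 + 33/4·R3.
R2 ← R2 + 9/4·R3.
R4 ← R4 − 57/2·R3.
Row 4 reduces to 0 = -6, a contradiction. The system is inconsistent.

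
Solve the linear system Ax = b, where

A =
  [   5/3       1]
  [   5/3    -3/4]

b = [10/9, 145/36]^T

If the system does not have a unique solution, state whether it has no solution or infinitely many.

Row-reduce the augmented matrix:
R1 ← R1 / (5/3).
R2 ← R2 − 5/3·R1.
R2 ← R2 / (-7/4).
R1 ← R1 − 3/5·R2.
Reading off the reduced rows gives x_1 = 5/3, x_2 = -5/3.

x_1 = 5/3, x_2 = -5/3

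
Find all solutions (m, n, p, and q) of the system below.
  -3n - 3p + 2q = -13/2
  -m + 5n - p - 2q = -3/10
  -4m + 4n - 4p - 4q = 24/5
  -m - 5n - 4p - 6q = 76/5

Row-reduce the augmented matrix:
Swap R1 and R2.
R1 ← R1 / (-1).
R3 ← R3 + 4·R1.
R4 ← R4 + 1·R1.
R2 ← R2 / (-3).
R1 ← R1 + 5·R2.
R3 ← R3 + 16·R2.
R4 ← R4 + 10·R2.
R3 ← R3 / (16).
R1 ← R1 − 6·R3.
R2 ← R2 − 1·R3.
R4 ← R4 − 7·R3.
R4 ← R4 / (-31/4).
R1 ← R1 − 7/6·R4.
R2 ← R2 + 1/4·R4.
R3 ← R3 + 5/12·R4.
Reading off the reduced rows gives m = -6/5, n = -1, p = 3/2, q = -5/2.

m = -6/5, n = -1, p = 3/2, q = -5/2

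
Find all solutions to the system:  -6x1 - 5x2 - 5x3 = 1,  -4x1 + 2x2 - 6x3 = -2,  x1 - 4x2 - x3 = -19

x1 = -6, x2 = 2, x3 = 5

Row-reduce the augmented matrix:
R1 ← R1 / (-6).
R2 ← R2 + 4·R1.
R3 ← R3 − 1·R1.
R2 ← R2 / (16/3).
R1 ← R1 − 5/6·R2.
R3 ← R3 + 29/6·R2.
R3 ← R3 / (-17/4).
R1 ← R1 − 5/4·R3.
R2 ← R2 + 1/2·R3.
Reading off the reduced rows gives x1 = -6, x2 = 2, x3 = 5.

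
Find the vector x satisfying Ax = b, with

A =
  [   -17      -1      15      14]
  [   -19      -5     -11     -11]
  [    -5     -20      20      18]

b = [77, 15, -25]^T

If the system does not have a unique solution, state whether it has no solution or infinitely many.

infinitely many solutions

Row-reduce:
R1 ← R1 / (-17).
R2 ← R2 + 19·R1.
R3 ← R3 + 5·R1.
R2 ← R2 / (-66/17).
R1 ← R1 − 1/17·R2.
R3 ← R3 + 335/17·R2.
R3 ← R3 / (5165/33).
R1 ← R1 + 43/33·R3.
R2 ← R2 − 236/33·R3.
Rank is 3 with 4 unknowns, leaving x_4 free.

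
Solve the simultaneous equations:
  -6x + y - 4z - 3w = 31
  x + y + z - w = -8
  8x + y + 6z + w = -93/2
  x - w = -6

Row-reduce:
R1 ← R1 / (-6).
R2 ← R2 − 1·R1.
R3 ← R3 − 8·R1.
R4 ← R4 − 1·R1.
R2 ← R2 / (7/6).
R1 ← R1 + 1/6·R2.
R3 ← R3 − 7/3·R2.
R4 ← R4 − 1/6·R2.
Swap R3 and R4.
R3 ← R3 / (-5/7).
R1 ← R1 − 5/7·R3.
R2 ← R2 − 2/7·R3.
Row 4 reduces to 0 = 1/2, a contradiction. The system is inconsistent.

no solution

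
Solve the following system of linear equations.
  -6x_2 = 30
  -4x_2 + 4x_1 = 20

x_1 = 0, x_2 = -5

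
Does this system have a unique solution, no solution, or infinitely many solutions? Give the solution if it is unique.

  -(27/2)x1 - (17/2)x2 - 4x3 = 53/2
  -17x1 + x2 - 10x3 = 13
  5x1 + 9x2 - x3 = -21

no solution

Row-reduce:
R1 ← R1 / (-27/2).
R2 ← R2 + 17·R1.
R3 ← R3 − 5·R1.
R2 ← R2 / (316/27).
R1 ← R1 − 17/27·R2.
R3 ← R3 − 158/27·R2.
Row 3 reduces to 0 = -1, a contradiction. The system is inconsistent.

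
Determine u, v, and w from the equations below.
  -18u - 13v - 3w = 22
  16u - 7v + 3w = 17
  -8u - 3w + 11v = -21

Row-reduce the augmented matrix:
R1 ← R1 / (-18).
R2 ← R2 − 16·R1.
R3 ← R3 + 8·R1.
R2 ← R2 / (-167/9).
R1 ← R1 − 13/18·R2.
R3 ← R3 − 151/9·R2.
R3 ← R3 / (-228/167).
R1 ← R1 − 30/167·R3.
R2 ← R2 + 3/167·R3.
Reading off the reduced rows gives u = 1/2, v = -2, w = -5/3.

u = 1/2, v = -2, w = -5/3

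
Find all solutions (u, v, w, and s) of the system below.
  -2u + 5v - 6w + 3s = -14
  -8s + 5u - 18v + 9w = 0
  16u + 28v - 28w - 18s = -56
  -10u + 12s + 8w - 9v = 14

Row-reduce:
R1 ← R1 / (-2).
R2 ← R2 − 5·R1.
R3 ← R3 − 16·R1.
R4 ← R4 + 10·R1.
R2 ← R2 / (-11/2).
R1 ← R1 + 5/2·R2.
R3 ← R3 − 68·R2.
R4 ← R4 + 34·R2.
R3 ← R3 / (-1652/11).
R1 ← R1 − 63/11·R3.
R2 ← R2 − 12/11·R3.
R4 ← R4 − 826/11·R3.
Rank is 3 with 4 unknowns, leaving s free.

infinitely many solutions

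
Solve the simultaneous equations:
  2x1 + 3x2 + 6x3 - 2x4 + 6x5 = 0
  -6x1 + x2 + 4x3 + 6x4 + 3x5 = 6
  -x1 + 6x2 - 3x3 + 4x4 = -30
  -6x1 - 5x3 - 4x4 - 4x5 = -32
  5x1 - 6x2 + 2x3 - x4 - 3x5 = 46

Row-reduce the augmented matrix:
R1 ← R1 / (2).
R2 ← R2 + 6·R1.
R3 ← R3 + 1·R1.
R4 ← R4 + 6·R1.
R5 ← R5 − 5·R1.
R2 ← R2 / (10).
R1 ← R1 − 3/2·R2.
R3 ← R3 − 15/2·R2.
R4 ← R4 − 9·R2.
R5 ← R5 + 27/2·R2.
R3 ← R3 / (-33/2).
R1 ← R1 + 3/10·R3.
R2 ← R2 − 11/5·R3.
R4 ← R4 + 34/5·R3.
R5 ← R5 − 167/10·R3.
R4 ← R4 / (-618/55).
R1 ← R1 + 58/55·R4.
R2 ← R2 − 2/5·R4.
R3 ← R3 + 2/11·R4.
R5 ← R5 − 387/55·R4.
R5 ← R5 / (-961/412).
R1 ← R1 − 5/103·R5.
R2 ← R2 − 85/206·R5.
R3 ← R3 − 79/103·R5.
R4 ← R4 + 13/412·R5.
Reading off the reduced rows gives x1 = 2, x2 = -4, x3 = 4, x4 = 2, x5 = -2.

x1 = 2, x2 = -4, x3 = 4, x4 = 2, x5 = -2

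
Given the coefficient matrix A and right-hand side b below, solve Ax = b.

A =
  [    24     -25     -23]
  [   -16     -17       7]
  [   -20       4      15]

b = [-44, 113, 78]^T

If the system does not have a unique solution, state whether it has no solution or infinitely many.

no solution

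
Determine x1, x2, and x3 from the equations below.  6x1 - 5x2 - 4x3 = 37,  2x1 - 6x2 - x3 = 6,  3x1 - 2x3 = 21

x1 = 3, x2 = 1, x3 = -6

Row-reduce the augmented matrix:
R1 ← R1 / (6).
R2 ← R2 − 2·R1.
R3 ← R3 − 3·R1.
R2 ← R2 / (-13/3).
R1 ← R1 + 5/6·R2.
R3 ← R3 − 5/2·R2.
R3 ← R3 / (5/26).
R1 ← R1 + 19/26·R3.
R2 ← R2 + 1/13·R3.
Reading off the reduced rows gives x1 = 3, x2 = 1, x3 = -6.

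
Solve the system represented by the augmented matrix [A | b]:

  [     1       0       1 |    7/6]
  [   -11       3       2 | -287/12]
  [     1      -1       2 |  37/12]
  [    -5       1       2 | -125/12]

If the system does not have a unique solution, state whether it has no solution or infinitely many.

Row-reduce the augmented matrix:
R2 ← R2 + 11·R1.
R3 ← R3 − 1·R1.
R4 ← R4 + 5·R1.
R2 ← R2 / (3).
R3 ← R3 + 1·R2.
R4 ← R4 − 1·R2.
R3 ← R3 / (16/3).
R1 ← R1 − 1·R3.
R2 ← R2 − 13/3·R3.
R4 ← R4 − 8/3·R3.
R4 reduces to 0 = 0, so the extra equation is consistent.
Reading off the reduced rows gives x_1 = 3/2, x_2 = -9/4, x_3 = -1/3.

x_1 = 3/2, x_2 = -9/4, x_3 = -1/3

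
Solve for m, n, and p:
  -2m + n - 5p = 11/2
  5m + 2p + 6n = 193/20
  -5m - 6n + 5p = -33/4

Row-reduce the augmented matrix:
R1 ← R1 / (-2).
R2 ← R2 − 5·R1.
R3 ← R3 + 5·R1.
R2 ← R2 / (17/2).
R1 ← R1 + 1/2·R2.
R3 ← R3 + 17/2·R2.
R3 ← R3 / (7).
R1 ← R1 − 32/17·R3.
R2 ← R2 + 21/17·R3.
Reading off the reduced rows gives m = -7/4, n = 3, p = 1/5.

m = -7/4, n = 3, p = 1/5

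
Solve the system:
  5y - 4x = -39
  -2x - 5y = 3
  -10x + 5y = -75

x = 6, y = -3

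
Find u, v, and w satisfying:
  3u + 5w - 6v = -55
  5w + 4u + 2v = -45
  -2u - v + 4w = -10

Row-reduce the augmented matrix:
R1 ← R1 / (3).
R2 ← R2 − 4·R1.
R3 ← R3 + 2·R1.
R2 ← R2 / (10).
R1 ← R1 + 2·R2.
R3 ← R3 + 5·R2.
R3 ← R3 / (13/2).
R1 ← R1 − 4/3·R3.
R2 ← R2 + 1/6·R3.
Reading off the reduced rows gives u = -6, v = 2, w = -5.

u = -6, v = 2, w = -5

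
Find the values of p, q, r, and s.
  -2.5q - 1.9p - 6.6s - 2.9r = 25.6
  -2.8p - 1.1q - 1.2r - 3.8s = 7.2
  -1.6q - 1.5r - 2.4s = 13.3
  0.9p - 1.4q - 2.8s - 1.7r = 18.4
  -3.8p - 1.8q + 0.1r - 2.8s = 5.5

p = 5, q = -4, r = 5, s = -6

Row-reduce the augmented matrix:
R1 ← R1 / (-19/10).
R2 ← R2 + 14/5·R1.
R4 ← R4 − 9/10·R1.
R5 ← R5 + 19/5·R1.
R2 ← R2 / (491/190).
R1 ← R1 − 25/19·R2.
R3 ← R3 + 8/5·R2.
R4 ← R4 + 491/190·R2.
R5 ← R5 − 16/5·R2.
R3 ← R3 / (1979/4910).
R1 ← R1 + 19/491·R3.
R2 ← R2 − 584/491·R3.
R5 ← R5 − 10281/4910·R3.
Swap R4 and R5.
R4 ← R4 / (-34952/9895).
R1 ← R1 − 1144/1979·R4.
R2 ← R2 + 2874/1979·R4.
R3 ← R3 − 6232/1979·R4.
R5 reduces to 0 = 0, so the extra equation is consistent.
Reading off the reduced rows gives p = 5, q = -4, r = 5, s = -6.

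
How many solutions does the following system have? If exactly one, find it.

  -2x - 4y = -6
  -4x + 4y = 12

x = -1, y = 2

Row-reduce the augmented matrix:
R1 ← R1 / (-2).
R2 ← R2 + 4·R1.
R2 ← R2 / (12).
R1 ← R1 − 2·R2.
Reading off the reduced rows gives x = -1, y = 2.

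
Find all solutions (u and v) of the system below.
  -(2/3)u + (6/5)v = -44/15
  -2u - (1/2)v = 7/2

Row-reduce the augmented matrix:
R1 ← R1 / (-2/3).
R2 ← R2 + 2·R1.
R2 ← R2 / (-41/10).
R1 ← R1 + 9/5·R2.
Reading off the reduced rows gives u = -1, v = -3.

u = -1, v = -3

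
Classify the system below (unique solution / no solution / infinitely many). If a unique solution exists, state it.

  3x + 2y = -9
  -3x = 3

x = -1, y = -3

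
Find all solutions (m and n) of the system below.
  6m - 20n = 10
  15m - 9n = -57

m = -5, n = -2

Row-reduce the augmented matrix:
R1 ← R1 / (6).
R2 ← R2 − 15·R1.
R2 ← R2 / (41).
R1 ← R1 + 10/3·R2.
Reading off the reduced rows gives m = -5, n = -2.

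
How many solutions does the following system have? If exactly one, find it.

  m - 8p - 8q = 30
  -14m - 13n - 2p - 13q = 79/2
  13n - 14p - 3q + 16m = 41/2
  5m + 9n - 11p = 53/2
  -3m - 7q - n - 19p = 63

Row-reduce the augmented matrix:
R2 ← R2 + 14·R1.
R3 ← R3 − 16·R1.
R4 ← R4 − 5·R1.
R5 ← R5 + 3·R1.
R2 ← R2 / (-13).
R3 ← R3 − 13·R2.
R4 ← R4 − 9·R2.
R5 ← R5 + 1·R2.
Swap R3 and R4.
R3 ← R3 / (-649/13).
R1 ← R1 + 8·R3.
R2 ← R2 − 114/13·R3.
R5 ← R5 + 445/13·R3.
Swap R4 and R5.
R4 ← R4 / (621/59).
R1 ← R1 + 32/59·R4.
R2 ← R2 − 85/59·R4.
R3 ← R3 − 55/59·R4.
R5 reduces to 0 = 0, so the extra equation is consistent.
Reading off the reduced rows gives m = -2, n = 1, p = -5/2, q = -3/2.

m = -2, n = 1, p = -5/2, q = -3/2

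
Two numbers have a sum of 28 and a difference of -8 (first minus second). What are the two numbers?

first number: 10, second number: 18

Let x = first number, y = second number.
  y + x = 28
  x - y = -8
Row-reduce the augmented matrix:
R2 ← R2 − 1·R1.
R2 ← R2 / (-2).
R1 ← R1 − 1·R2.
Reading off the reduced rows gives x = 10, y = 18.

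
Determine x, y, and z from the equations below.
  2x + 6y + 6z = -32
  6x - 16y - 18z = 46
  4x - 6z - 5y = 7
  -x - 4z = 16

x = -4, y = -1, z = -3

Row-reduce the augmented matrix:
R1 ← R1 / (2).
R2 ← R2 − 6·R1.
R3 ← R3 − 4·R1.
R4 ← R4 + 1·R1.
R2 ← R2 / (-34).
R1 ← R1 − 3·R2.
R3 ← R3 + 17·R2.
R4 ← R4 − 3·R2.
Swap R3 and R4.
R3 ← R3 / (-71/17).
R1 ← R1 + 3/17·R3.
R2 ← R2 − 18/17·R3.
R4 reduces to 0 = 0, so the extra equation is consistent.
Reading off the reduced rows gives x = -4, y = -1, z = -3.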